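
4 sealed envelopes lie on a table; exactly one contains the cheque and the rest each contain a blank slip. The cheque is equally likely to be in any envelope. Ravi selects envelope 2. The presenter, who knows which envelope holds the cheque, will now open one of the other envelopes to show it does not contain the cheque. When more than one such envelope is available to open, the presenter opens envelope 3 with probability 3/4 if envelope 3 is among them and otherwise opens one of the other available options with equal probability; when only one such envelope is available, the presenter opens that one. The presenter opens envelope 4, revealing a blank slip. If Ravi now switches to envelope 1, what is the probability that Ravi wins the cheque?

2/7

Consider each possible location of the cheque in turn.
If it is in envelope 1 (prior 1/4): envelope 3 is available but not opened, probability 1/4; weight (1/4)·(1/4) = 1/16.
If it is in envelope 2 (prior 1/4): envelope 3 is available but not opened; envelope 4 gets probability (1 − 3/4)/2 = 1/8; weight (1/4)·(1/8) = 1/32.
If it is in envelope 3 (prior 1/4): envelope 3 holds the prize so is unavailable; the presenter chooses uniformly among the 2 others, probability 1/2; weight (1/4)·(1/2) = 1/8.
If it is in envelope 4 (prior 1/4): the presenter opened envelope 4, so this case is ruled out; weight (1/4)·0 = 0.
The weights sum to 7/32.
So P(the cheque in envelope 1 | the presenter opened envelope 4) = (1/16) / (7/32) = 2/7.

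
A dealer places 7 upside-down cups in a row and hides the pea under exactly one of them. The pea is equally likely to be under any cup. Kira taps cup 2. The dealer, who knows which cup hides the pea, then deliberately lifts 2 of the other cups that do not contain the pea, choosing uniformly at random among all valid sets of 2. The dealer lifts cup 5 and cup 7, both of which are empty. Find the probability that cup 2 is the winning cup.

Condition on the true location of the pea.
If it is under any of cups 1, 3, 4, and 6 (prior 1/7 each): the dealer has 10 equally likely choices, so probability 1/10; weight (1/7)·(1/10) = 1/70 each.
If it is under cup 2 (prior 1/7): the dealer has 15 equally likely choices, so probability 1/15; weight (1/7)·(1/15) = 1/105.
If it is under either of cups 5 and 7 (prior 1/7 each): that cup was opened and seen not to hold the prize — ruled out; weight (1/7)·0 = 0 each.
The weights sum to 1/15.
So P(the pea under cup 2 | the dealer opened cup 5 and cup 7) = (1/105) / (1/15) = 1/7.

1/7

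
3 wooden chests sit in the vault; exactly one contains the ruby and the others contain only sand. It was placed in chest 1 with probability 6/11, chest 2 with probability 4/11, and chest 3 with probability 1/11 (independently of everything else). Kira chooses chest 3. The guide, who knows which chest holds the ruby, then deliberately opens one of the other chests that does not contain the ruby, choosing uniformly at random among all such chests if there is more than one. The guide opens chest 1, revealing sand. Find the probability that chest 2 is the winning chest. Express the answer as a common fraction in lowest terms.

8/9

Condition on the true location of the ruby.
If it is in chest 1 (prior 6/11): the guide opened chest 1, so this case is ruled out; weight (6/11)·0 = 0.
If it is in chest 2 (prior 4/11): the guide has no choice, probability 1; weight (4/11)·1 = 4/11.
If it is in chest 3 (prior 1/11): the guide has 2 equally likely choices, so probability 1/2; weight (1/11)·(1/2) = 1/22.
The weights sum to 9/22.
So P(the ruby in chest 2 | the guide opened chest 1) = (4/11) / (9/22) = 8/9.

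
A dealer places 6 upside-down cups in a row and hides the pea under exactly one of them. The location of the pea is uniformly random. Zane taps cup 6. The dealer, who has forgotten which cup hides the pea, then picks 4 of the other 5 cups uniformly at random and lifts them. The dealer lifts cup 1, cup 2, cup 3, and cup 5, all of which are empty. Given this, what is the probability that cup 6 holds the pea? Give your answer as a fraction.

Condition on the true location of the pea.
If it is under any of cups 1, 2, 3, and 5 (prior 1/6 each): that cup was opened and seen not to hold the prize — ruled out; weight (1/6)·0 = 0 each.
If it is under either of cups 4 and 6 (prior 1/6 each): the dealer picks exactly this set with probability 1/5 regardless, and none is the prize; weight (1/6)·(1/5) = 1/30 each.
The weights sum to 1/15.
So P(the pea under cup 6 | the dealer opened cup 1, cup 2, cup 3, and cup 5) = (1/30) / (1/15) = 1/2.

1/2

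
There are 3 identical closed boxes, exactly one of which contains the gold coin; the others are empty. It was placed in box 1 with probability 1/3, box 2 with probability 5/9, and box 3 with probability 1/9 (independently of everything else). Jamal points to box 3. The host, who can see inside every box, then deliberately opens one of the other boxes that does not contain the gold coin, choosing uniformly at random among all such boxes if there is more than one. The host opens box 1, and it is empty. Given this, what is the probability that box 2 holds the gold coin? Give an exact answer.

Apply Bayes' rule, conditioning on where the gold coin actually is.
If it is in box 1 (prior 1/3): the host opened box 1, so this case is ruled out; weight (1/3)·0 = 0.
If it is in box 2 (prior 5/9): the host has no choice, probability 1; weight (5/9)·1 = 5/9.
If it is in box 3 (prior 1/9): the host has 2 equally likely choices, so probability 1/2; weight (1/9)·(1/2) = 1/18.
The weights sum to 11/18.
So P(the gold coin in box 2 | the host opened box 1) = (5/9) / (11/18) = 10/11.

10/11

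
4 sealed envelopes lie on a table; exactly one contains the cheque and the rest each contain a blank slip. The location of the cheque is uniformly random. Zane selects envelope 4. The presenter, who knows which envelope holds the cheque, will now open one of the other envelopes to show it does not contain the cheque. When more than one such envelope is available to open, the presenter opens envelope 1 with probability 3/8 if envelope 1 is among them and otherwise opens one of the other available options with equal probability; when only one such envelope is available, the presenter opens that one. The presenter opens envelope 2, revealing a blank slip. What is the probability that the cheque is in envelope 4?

5/23

Condition on the true location of the cheque.
If it is in envelope 1 (prior 1/4): envelope 1 holds the prize so is unavailable; the presenter chooses uniformly among the 2 others, probability 1/2; weight (1/4)·(1/2) = 1/8.
If it is in envelope 2 (prior 1/4): the presenter opened envelope 2, so this case is ruled out; weight (1/4)·0 = 0.
If it is in envelope 3 (prior 1/4): envelope 1 is available but not opened, probability 5/8; weight (1/4)·(5/8) = 5/32.
If it is in envelope 4 (prior 1/4): envelope 1 is available but not opened; envelope 2 gets probability (1 − 3/8)/2 = 5/16; weight (1/4)·(5/16) = 5/64.
The weights sum to 23/64.
So P(the cheque in envelope 4 | the presenter opened envelope 2) = (5/64) / (23/64) = 5/23.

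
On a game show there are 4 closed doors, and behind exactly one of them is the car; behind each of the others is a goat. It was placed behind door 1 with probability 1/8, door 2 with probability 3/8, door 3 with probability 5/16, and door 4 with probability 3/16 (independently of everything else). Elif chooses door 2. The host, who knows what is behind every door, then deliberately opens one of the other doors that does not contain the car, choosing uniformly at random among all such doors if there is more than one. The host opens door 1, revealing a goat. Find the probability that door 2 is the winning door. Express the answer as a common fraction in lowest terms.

1/3

Apply Bayes' rule, conditioning on where the car actually is.
If it is behind door 1 (prior 1/8): the host opened door 1, so this case is ruled out; weight (1/8)·0 = 0.
If it is behind door 2 (prior 3/8): the host has 3 equally likely choices, so probability 1/3; weight (3/8)·(1/3) = 1/8.
If it is behind door 3 (prior 5/16): the host has 2 equally likely choices, so probability 1/2; weight (5/16)·(1/2) = 5/32.
If it is behind door 4 (prior 3/16): the host has 2 equally likely choices, so probability 1/2; weight (3/16)·(1/2) = 3/32.
The weights sum to 3/8.
So P(the car behind door 2 | the host opened door 1) = (1/8) / (3/8) = 1/3.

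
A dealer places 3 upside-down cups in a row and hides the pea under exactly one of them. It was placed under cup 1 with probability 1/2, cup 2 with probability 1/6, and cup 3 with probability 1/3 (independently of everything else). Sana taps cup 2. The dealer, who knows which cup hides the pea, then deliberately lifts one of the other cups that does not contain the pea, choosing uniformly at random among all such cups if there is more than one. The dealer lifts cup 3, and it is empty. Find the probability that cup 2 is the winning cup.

1/7

Consider each possible location of the pea in turn.
If it is under cup 1 (prior 1/2): the dealer has no choice, probability 1; weight (1/2)·1 = 1/2.
If it is under cup 2 (prior 1/6): the dealer has 2 equally likely choices, so probability 1/2; weight (1/6)·(1/2) = 1/12.
If it is under cup 3 (prior 1/3): the dealer opened cup 3, so this case is ruled out; weight (1/3)·0 = 0.
The weights sum to 7/12.
So P(the pea under cup 2 | the dealer opened cup 3) = (1/12) / (7/12) = 1/7.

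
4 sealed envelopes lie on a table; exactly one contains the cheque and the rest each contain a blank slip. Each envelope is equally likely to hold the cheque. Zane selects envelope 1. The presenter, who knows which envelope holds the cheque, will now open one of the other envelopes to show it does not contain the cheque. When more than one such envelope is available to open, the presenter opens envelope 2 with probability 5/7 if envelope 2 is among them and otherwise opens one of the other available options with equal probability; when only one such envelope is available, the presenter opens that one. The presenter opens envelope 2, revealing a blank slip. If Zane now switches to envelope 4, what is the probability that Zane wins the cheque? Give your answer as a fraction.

1/3

Consider each possible location of the cheque in turn.
If it is in any of envelopes 1, 3, and 4 (prior 1/4 each): envelope 2 is available, opened with probability 5/7; weight (1/4)·(5/7) = 5/28 each.
If it is in envelope 2 (prior 1/4): the presenter opened envelope 2, so this case is ruled out; weight (1/4)·0 = 0.
The weights sum to 15/28.
So P(the cheque in envelope 4 | the presenter opened envelope 2) = (5/28) / (15/28) = 1/3.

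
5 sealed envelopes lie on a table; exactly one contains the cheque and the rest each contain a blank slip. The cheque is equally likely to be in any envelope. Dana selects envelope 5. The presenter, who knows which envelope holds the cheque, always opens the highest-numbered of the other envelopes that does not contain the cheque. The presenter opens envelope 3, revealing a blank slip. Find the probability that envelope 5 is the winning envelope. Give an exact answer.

0

Condition on the true location of the cheque.
If it is in any of envelopes 1, 2, and 5 (prior 1/5 each): the presenter would have opened envelope 4 instead, probability 0; weight (1/5)·0 = 0 each.
If it is in envelope 3 (prior 1/5): the presenter opened envelope 3, so this case is ruled out; weight (1/5)·0 = 0.
If it is in envelope 4 (prior 1/5): envelope 3 is the highest-numbered option available, probability 1; weight (1/5)·1 = 1/5.
The weights sum to 1/5.
So P(the cheque in envelope 5 | the presenter opened envelope 3) = 0 / (1/5) = 0.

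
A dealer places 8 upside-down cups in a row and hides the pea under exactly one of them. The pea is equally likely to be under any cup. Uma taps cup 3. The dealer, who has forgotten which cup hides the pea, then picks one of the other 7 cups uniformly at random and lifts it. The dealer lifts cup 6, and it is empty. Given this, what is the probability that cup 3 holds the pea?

Condition on the true location of the pea.
If it is under any of cups 1, 2, 3, 4, 5, 7, and 8 (prior 1/8 each): the dealer picks cup 6 with probability 1/7 regardless, and it is not the prize; weight (1/8)·(1/7) = 1/56 each.
If it is under cup 6 (prior 1/8): the dealer opened cup 6, so this case is ruled out; weight (1/8)·0 = 0.
The weights sum to 1/8.
So P(the pea under cup 3 | the dealer opened cup 6) = (1/56) / (1/8) = 1/7.

1/7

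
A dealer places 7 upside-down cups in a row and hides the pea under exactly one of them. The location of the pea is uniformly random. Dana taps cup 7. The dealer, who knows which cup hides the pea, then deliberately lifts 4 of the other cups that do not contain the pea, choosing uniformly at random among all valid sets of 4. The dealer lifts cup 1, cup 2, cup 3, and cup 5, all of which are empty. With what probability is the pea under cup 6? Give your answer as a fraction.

3/7

Consider each possible location of the pea in turn.
If it is under any of cups 1, 2, 3, and 5 (prior 1/7 each): that cup was opened and seen not to hold the prize — ruled out; weight (1/7)·0 = 0 each.
If it is under either of cups 4 and 6 (prior 1/7 each): the dealer has 5 equally likely choices, so probability 1/5; weight (1/7)·(1/5) = 1/35 each.
If it is under cup 7 (prior 1/7): the dealer has 15 equally likely choices, so probability 1/15; weight (1/7)·(1/15) = 1/105.
The weights sum to 1/15.
So P(the pea under cup 6 | the dealer opened cup 1, cup 2, cup 3, and cup 5) = (1/35) / (1/15) = 3/7.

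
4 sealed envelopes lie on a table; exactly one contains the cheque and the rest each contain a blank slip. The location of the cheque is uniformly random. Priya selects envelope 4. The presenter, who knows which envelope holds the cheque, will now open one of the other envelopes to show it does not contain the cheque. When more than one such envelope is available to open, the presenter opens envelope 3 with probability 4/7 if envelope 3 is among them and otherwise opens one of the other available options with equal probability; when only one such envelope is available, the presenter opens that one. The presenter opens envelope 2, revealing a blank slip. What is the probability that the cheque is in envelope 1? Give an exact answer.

3/8

Consider each possible location of the cheque in turn.
If it is in envelope 1 (prior 1/4): envelope 3 is available but not opened, probability 3/7; weight (1/4)·(3/7) = 3/28.
If it is in envelope 2 (prior 1/4): the presenter opened envelope 2, so this case is ruled out; weight (1/4)·0 = 0.
If it is in envelope 3 (prior 1/4): envelope 3 holds the prize so is unavailable; the presenter chooses uniformly among the 2 others, probability 1/2; weight (1/4)·(1/2) = 1/8.
If it is in envelope 4 (prior 1/4): envelope 3 is available but not opened; envelope 2 gets probability (1 − 4/7)/2 = 3/14; weight (1/4)·(3/14) = 3/56.
The weights sum to 2/7.
So P(the cheque in envelope 1 | the presenter opened envelope 2) = (3/28) / (2/7) = 3/8.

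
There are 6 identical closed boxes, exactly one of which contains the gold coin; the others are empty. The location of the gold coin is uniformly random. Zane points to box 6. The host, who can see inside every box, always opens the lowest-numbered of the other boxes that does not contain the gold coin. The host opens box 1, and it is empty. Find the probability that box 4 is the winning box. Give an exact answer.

Apply Bayes' rule, conditioning on where the gold coin actually is.
If it is in box 1 (prior 1/6): the host opened box 1, so this case is ruled out; weight (1/6)·0 = 0.
If it is in any of boxes 2, 3, 4, 5, and 6 (prior 1/6 each): box 1 is the lowest-numbered option available, probability 1; weight (1/6)·1 = 1/6 each.
The weights sum to 5/6.
So P(the gold coin in box 4 | the host opened box 1) = (1/6) / (5/6) = 1/5.

1/5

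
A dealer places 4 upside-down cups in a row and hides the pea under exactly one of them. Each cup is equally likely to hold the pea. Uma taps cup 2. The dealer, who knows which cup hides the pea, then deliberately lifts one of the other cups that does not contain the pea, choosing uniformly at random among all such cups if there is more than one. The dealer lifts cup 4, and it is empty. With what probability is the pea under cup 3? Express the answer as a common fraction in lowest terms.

Consider each possible location of the pea in turn.
If it is under either of cups 1 and 3 (prior 1/4 each): the dealer has 2 equally likely choices, so probability 1/2; weight (1/4)·(1/2) = 1/8 each.
If it is under cup 2 (prior 1/4): the dealer has 3 equally likely choices, so probability 1/3; weight (1/4)·(1/3) = 1/12.
If it is under cup 4 (prior 1/4): the dealer opened cup 4, so this case is ruled out; weight (1/4)·0 = 0.
The weights sum to 1/3.
So P(the pea under cup 3 | the dealer opened cup 4) = (1/8) / (1/3) = 3/8.

3/8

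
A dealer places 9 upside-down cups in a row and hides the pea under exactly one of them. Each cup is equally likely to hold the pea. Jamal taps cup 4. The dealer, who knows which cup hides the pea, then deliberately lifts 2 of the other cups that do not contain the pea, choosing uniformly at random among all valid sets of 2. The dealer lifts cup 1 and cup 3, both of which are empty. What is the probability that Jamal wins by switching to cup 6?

4/27

Consider each possible location of the pea in turn.
If it is under either of cups 1 and 3 (prior 1/9 each): that cup was opened and seen not to hold the prize — ruled out; weight (1/9)·0 = 0 each.
If it is under any of cups 2, 5, 6, 7, 8, and 9 (prior 1/9 each): the dealer has 21 equally likely choices, so probability 1/21; weight (1/9)·(1/21) = 1/189 each.
If it is under cup 4 (prior 1/9): the dealer has 28 equally likely choices, so probability 1/28; weight (1/9)·(1/28) = 1/252.
The weights sum to 1/28.
So P(the pea under cup 6 | the dealer opened cup 1 and cup 3) = (1/189) / (1/28) = 4/27.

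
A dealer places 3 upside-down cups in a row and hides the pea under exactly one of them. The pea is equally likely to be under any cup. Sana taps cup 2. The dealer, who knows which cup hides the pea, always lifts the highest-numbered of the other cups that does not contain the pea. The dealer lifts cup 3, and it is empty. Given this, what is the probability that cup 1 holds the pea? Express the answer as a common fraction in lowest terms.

1/2

Consider each possible location of the pea in turn.
If it is under either of cups 1 and 2 (prior 1/3 each): cup 3 is the highest-numbered option available, probability 1; weight (1/3)·1 = 1/3 each.
If it is under cup 3 (prior 1/3): the dealer opened cup 3, so this case is ruled out; weight (1/3)·0 = 0.
The weights sum to 2/3.
So P(the pea under cup 1 | the dealer opened cup 3) = (1/3) / (2/3) = 1/2.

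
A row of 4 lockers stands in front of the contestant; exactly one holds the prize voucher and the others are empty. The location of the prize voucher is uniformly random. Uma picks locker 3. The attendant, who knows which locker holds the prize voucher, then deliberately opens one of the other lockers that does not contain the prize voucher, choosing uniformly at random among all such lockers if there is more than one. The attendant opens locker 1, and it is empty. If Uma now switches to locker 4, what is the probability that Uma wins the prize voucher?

3/8

Consider each possible location of the prize voucher in turn.
If it is in locker 1 (prior 1/4): the attendant opened locker 1, so this case is ruled out; weight (1/4)·0 = 0.
If it is in either of lockers 2 and 4 (prior 1/4 each): the attendant has 2 equally likely choices, so probability 1/2; weight (1/4)·(1/2) = 1/8 each.
If it is in locker 3 (prior 1/4): the attendant has 3 equally likely choices, so probability 1/3; weight (1/4)·(1/3) = 1/12.
The weights sum to 1/3.
So P(the prize voucher in locker 4 | the attendant opened locker 1) = (1/8) / (1/3) = 3/8.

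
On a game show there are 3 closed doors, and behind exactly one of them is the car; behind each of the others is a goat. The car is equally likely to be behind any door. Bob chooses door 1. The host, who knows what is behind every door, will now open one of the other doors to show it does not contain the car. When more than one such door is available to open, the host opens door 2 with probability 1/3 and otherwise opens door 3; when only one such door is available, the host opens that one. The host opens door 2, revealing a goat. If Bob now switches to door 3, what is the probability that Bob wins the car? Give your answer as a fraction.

Condition on the true location of the car.
If it is behind door 1 (prior 1/3): door 2 is available, opened with probability 1/3; weight (1/3)·(1/3) = 1/9.
If it is behind door 2 (prior 1/3): the host opened door 2, so this case is ruled out; weight (1/3)·0 = 0.
If it is behind door 3 (prior 1/3): only door 2 is available, probability 1; weight (1/3)·1 = 1/3.
The weights sum to 4/9.
So P(the car behind door 3 | the host opened door 2) = (1/3) / (4/9) = 3/4.

3/4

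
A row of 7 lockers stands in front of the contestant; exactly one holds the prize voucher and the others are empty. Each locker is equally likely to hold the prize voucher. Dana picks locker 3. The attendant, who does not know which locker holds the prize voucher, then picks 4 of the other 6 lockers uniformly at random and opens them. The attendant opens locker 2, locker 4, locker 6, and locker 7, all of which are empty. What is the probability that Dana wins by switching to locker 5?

Apply Bayes' rule, conditioning on where the prize voucher actually is.
If it is in any of lockers 1, 3, and 5 (prior 1/7 each): the attendant picks exactly this set with probability 1/15 regardless, and none is the prize; weight (1/7)·(1/15) = 1/105 each.
If it is in any of lockers 2, 4, 6, and 7 (prior 1/7 each): that locker was opened and seen not to hold the prize — ruled out; weight (1/7)·0 = 0 each.
The weights sum to 1/35.
So P(the prize voucher in locker 5 | the attendant opened locker 2, locker 4, locker 6, and locker 7) = (1/105) / (1/35) = 1/3.

1/3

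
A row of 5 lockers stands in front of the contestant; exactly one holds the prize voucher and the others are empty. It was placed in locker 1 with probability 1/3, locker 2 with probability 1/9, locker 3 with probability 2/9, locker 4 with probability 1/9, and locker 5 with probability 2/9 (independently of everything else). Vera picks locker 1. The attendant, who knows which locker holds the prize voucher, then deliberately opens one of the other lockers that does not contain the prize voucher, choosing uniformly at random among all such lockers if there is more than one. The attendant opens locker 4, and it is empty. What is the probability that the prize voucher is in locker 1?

Condition on the true location of the prize voucher.
If it is in locker 1 (prior 1/3): the attendant has 4 equally likely choices, so probability 1/4; weight (1/3)·(1/4) = 1/12.
If it is in locker 2 (prior 1/9): the attendant has 3 equally likely choices, so probability 1/3; weight (1/9)·(1/3) = 1/27.
If it is in either of lockers 3 and 5 (prior 2/9 each): the attendant has 3 equally likely choices, so probability 1/3; weight (2/9)·(1/3) = 2/27 each.
If it is in locker 4 (prior 1/9): the attendant opened locker 4, so this case is ruled out; weight (1/9)·0 = 0.
The weights sum to 29/108.
So P(the prize voucher in locker 1 | the attendant opened locker 4) = (1/12) / (29/108) = 9/29.

9/29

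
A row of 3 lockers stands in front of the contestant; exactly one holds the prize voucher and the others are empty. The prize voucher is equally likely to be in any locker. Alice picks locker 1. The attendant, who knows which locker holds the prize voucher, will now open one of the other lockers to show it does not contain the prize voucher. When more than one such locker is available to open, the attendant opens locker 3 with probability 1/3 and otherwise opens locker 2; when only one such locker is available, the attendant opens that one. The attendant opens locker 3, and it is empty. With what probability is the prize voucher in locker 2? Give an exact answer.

3/4

Consider each possible location of the prize voucher in turn.
If it is in locker 1 (prior 1/3): locker 3 is available, opened with probability 1/3; weight (1/3)·(1/3) = 1/9.
If it is in locker 2 (prior 1/3): only locker 3 is available, probability 1; weight (1/3)·1 = 1/3.
If it is in locker 3 (prior 1/3): the attendant opened locker 3, so this case is ruled out; weight (1/3)·0 = 0.
The weights sum to 4/9.
So P(the prize voucher in locker 2 | the attendant opened locker 3) = (1/3) / (4/9) = 3/4.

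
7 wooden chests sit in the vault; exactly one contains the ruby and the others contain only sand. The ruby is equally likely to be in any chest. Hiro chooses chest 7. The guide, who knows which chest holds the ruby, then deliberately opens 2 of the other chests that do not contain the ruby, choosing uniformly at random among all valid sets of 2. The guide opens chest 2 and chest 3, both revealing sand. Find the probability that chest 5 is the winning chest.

Apply Bayes' rule, conditioning on where the ruby actually is.
If it is in any of chests 1, 4, 5, and 6 (prior 1/7 each): the guide has 10 equally likely choices, so probability 1/10; weight (1/7)·(1/10) = 1/70 each.
If it is in either of chests 2 and 3 (prior 1/7 each): that chest was opened and seen not to hold the prize — ruled out; weight (1/7)·0 = 0 each.
If it is in chest 7 (prior 1/7): the guide has 15 equally likely choices, so probability 1/15; weight (1/7)·(1/15) = 1/105.
The weights sum to 1/15.
So P(the ruby in chest 5 | the guide opened chest 2 and chest 3) = (1/70) / (1/15) = 3/14.

3/14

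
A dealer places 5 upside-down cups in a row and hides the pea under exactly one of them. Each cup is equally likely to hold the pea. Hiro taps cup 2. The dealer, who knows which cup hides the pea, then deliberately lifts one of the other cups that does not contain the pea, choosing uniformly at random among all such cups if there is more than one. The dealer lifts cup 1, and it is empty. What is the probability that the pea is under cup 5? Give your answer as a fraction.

4/15

Consider each possible location of the pea in turn.
If it is under cup 1 (prior 1/5): the dealer opened cup 1, so this case is ruled out; weight (1/5)·0 = 0.
If it is under cup 2 (prior 1/5): the dealer has 4 equally likely choices, so probability 1/4; weight (1/5)·(1/4) = 1/20.
If it is under any of cups 3, 4, and 5 (prior 1/5 each): the dealer has 3 equally likely choices, so probability 1/3; weight (1/5)·(1/3) = 1/15 each.
The weights sum to 1/4.
So P(the pea under cup 5 | the dealer opened cup 1) = (1/15) / (1/4) = 4/15.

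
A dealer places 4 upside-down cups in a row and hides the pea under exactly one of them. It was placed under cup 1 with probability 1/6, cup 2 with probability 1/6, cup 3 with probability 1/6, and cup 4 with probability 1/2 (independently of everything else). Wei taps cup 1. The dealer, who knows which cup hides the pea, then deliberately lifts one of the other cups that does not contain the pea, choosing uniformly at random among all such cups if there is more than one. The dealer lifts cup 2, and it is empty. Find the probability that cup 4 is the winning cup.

9/14

Consider each possible location of the pea in turn.
If it is under cup 1 (prior 1/6): the dealer has 3 equally likely choices, so probability 1/3; weight (1/6)·(1/3) = 1/18.
If it is under cup 2 (prior 1/6): the dealer opened cup 2, so this case is ruled out; weight (1/6)·0 = 0.
If it is under cup 3 (prior 1/6): the dealer has 2 equally likely choices, so probability 1/2; weight (1/6)·(1/2) = 1/12.
If it is under cup 4 (prior 1/2): the dealer has 2 equally likely choices, so probability 1/2; weight (1/2)·(1/2) = 1/4.
The weights sum to 7/18.
So P(the pea under cup 4 | the dealer opened cup 2) = (1/4) / (7/18) = 9/14.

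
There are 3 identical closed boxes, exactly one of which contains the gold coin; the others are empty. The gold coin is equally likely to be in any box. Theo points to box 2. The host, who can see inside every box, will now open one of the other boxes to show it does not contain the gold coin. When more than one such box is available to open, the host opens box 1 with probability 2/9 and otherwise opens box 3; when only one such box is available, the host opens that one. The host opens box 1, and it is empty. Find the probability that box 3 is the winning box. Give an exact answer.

Condition on the true location of the gold coin.
If it is in box 1 (prior 1/3): the host opened box 1, so this case is ruled out; weight (1/3)·0 = 0.
If it is in box 2 (prior 1/3): box 1 is available, opened with probability 2/9; weight (1/3)·(2/9) = 2/27.
If it is in box 3 (prior 1/3): only box 1 is available, probability 1; weight (1/3)·1 = 1/3.
The weights sum to 11/27.
So P(the gold coin in box 3 | the host opened box 1) = (1/3) / (11/27) = 9/11.

9/11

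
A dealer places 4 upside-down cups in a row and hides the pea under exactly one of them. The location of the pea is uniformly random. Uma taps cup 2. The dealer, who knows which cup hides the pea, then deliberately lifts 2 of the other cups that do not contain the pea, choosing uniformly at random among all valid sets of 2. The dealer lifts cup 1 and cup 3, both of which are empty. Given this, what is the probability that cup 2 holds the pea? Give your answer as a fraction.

Condition on the true location of the pea.
If it is under either of cups 1 and 3 (prior 1/4 each): that cup was opened and seen not to hold the prize — ruled out; weight (1/4)·0 = 0 each.
If it is under cup 2 (prior 1/4): the dealer has 3 equally likely choices, so probability 1/3; weight (1/4)·(1/3) = 1/12.
If it is under cup 4 (prior 1/4): the dealer has no choice, probability 1; weight (1/4)·1 = 1/4.
The weights sum to 1/3.
So P(the pea under cup 2 | the dealer opened cup 1 and cup 3) = (1/12) / (1/3) = 1/4.

1/4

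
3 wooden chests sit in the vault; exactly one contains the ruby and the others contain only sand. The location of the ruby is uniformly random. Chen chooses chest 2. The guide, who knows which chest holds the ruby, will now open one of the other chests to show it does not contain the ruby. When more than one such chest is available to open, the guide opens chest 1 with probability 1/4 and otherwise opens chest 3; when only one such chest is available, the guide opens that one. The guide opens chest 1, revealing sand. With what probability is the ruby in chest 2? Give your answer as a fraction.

Condition on the true location of the ruby.
If it is in chest 1 (prior 1/3): the guide opened chest 1, so this case is ruled out; weight (1/3)·0 = 0.
If it is in chest 2 (prior 1/3): chest 1 is available, opened with probability 1/4; weight (1/3)·(1/4) = 1/12.
If it is in chest 3 (prior 1/3): only chest 1 is available, probability 1; weight (1/3)·1 = 1/3.
The weights sum to 5/12.
So P(the ruby in chest 2 | the guide opened chest 1) = (1/12) / (5/12) = 1/5.

1/5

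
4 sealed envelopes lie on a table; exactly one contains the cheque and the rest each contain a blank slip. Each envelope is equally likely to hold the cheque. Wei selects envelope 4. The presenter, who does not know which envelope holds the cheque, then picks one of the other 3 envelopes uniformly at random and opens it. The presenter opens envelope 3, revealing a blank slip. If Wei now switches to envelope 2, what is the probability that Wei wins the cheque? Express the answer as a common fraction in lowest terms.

Because the presenter chose which envelope to open without knowing where the cheque is, the choice is independent of the prize location. Learning that envelope 3 does not hold the cheque simply rules out that one location and leaves the remaining 3 envelopes still equally likely by symmetry.
So P(the cheque in envelope 2) = 1/3.

1/3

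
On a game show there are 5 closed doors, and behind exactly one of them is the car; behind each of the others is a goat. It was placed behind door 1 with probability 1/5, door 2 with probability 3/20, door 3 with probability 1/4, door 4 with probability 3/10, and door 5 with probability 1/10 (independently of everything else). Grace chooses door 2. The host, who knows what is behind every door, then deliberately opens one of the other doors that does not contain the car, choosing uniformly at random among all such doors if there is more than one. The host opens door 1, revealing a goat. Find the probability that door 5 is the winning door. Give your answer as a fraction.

Consider each possible location of the car in turn.
If it is behind door 1 (prior 1/5): the host opened door 1, so this case is ruled out; weight (1/5)·0 = 0.
If it is behind door 2 (prior 3/20): the host has 4 equally likely choices, so probability 1/4; weight (3/20)·(1/4) = 3/80.
If it is behind door 3 (prior 1/4): the host has 3 equally likely choices, so probability 1/3; weight (1/4)·(1/3) = 1/12.
If it is behind door 4 (prior 3/10): the host has 3 equally likely choices, so probability 1/3; weight (3/10)·(1/3) = 1/10.
If it is behind door 5 (prior 1/10): the host has 3 equally likely choices, so probability 1/3; weight (1/10)·(1/3) = 1/30.
The weights sum to 61/240.
So P(the car behind door 5 | the host opened door 1) = (1/30) / (61/240) = 8/61.

8/61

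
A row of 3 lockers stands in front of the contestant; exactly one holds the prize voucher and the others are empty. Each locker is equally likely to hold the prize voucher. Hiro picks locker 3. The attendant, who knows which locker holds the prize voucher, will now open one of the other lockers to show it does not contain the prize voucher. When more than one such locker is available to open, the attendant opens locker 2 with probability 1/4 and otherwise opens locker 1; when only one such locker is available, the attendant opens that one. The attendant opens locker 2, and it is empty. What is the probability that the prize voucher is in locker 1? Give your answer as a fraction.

4/5

Condition on the true location of the prize voucher.
If it is in locker 1 (prior 1/3): only locker 2 is available, probability 1; weight (1/3)·1 = 1/3.
If it is in locker 2 (prior 1/3): the attendant opened locker 2, so this case is ruled out; weight (1/3)·0 = 0.
If it is in locker 3 (prior 1/3): locker 2 is available, opened with probability 1/4; weight (1/3)·(1/4) = 1/12.
The weights sum to 5/12.
So P(the prize voucher in locker 1 | the attendant opened locker 2) = (1/3) / (5/12) = 4/5.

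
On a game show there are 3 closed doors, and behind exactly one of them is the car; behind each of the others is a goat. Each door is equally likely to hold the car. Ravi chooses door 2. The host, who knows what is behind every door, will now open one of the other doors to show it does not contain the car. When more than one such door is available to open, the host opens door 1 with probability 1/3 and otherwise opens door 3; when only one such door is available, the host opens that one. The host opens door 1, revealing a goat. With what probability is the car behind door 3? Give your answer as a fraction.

3/4

Apply Bayes' rule, conditioning on where the car actually is.
If it is behind door 1 (prior 1/3): the host opened door 1, so this case is ruled out; weight (1/3)·0 = 0.
If it is behind door 2 (prior 1/3): door 1 is available, opened with probability 1/3; weight (1/3)·(1/3) = 1/9.
If it is behind door 3 (prior 1/3): only door 1 is available, probability 1; weight (1/3)·1 = 1/3.
The weights sum to 4/9.
So P(the car behind door 3 | the host opened door 1) = (1/3) / (4/9) = 3/4.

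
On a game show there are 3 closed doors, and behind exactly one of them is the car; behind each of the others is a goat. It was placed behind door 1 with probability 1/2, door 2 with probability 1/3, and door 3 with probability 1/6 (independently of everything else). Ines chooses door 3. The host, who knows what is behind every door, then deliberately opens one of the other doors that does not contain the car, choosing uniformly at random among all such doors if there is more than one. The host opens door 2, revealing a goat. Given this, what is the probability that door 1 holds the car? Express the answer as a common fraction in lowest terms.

Condition on the true location of the car.
If it is behind door 1 (prior 1/2): the host has no choice, probability 1; weight (1/2)·1 = 1/2.
If it is behind door 2 (prior 1/3): the host opened door 2, so this case is ruled out; weight (1/3)·0 = 0.
If it is behind door 3 (prior 1/6): the host has 2 equally likely choices, so probability 1/2; weight (1/6)·(1/2) = 1/12.
The weights sum to 7/12.
So P(the car behind door 1 | the host opened door 2) = (1/2) / (7/12) = 6/7.

6/7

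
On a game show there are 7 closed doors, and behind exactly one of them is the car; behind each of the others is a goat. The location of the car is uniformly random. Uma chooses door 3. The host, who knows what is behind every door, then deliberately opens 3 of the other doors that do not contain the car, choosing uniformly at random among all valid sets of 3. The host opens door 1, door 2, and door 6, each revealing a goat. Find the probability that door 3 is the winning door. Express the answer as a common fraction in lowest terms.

Consider each possible location of the car in turn.
If it is behind any of doors 1, 2, and 6 (prior 1/7 each): that door was opened and seen not to hold the prize — ruled out; weight (1/7)·0 = 0 each.
If it is behind door 3 (prior 1/7): the host has 20 equally likely choices, so probability 1/20; weight (1/7)·(1/20) = 1/140.
If it is behind any of doors 4, 5, and 7 (prior 1/7 each): the host has 10 equally likely choices, so probability 1/10; weight (1/7)·(1/10) = 1/70 each.
The weights sum to 1/20.
So P(the car behind door 3 | the host opened door 1, door 2, and door 6) = (1/140) / (1/20) = 1/7.

1/7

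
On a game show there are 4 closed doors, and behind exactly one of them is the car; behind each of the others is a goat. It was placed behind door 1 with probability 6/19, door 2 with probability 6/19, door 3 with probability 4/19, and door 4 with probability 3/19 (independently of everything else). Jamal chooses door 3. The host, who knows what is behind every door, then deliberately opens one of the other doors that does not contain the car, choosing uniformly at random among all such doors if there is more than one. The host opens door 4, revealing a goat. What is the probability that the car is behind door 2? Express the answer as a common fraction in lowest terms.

9/22

Condition on the true location of the car.
If it is behind either of doors 1 and 2 (prior 6/19 each): the host has 2 equally likely choices, so probability 1/2; weight (6/19)·(1/2) = 3/19 each.
If it is behind door 3 (prior 4/19): the host has 3 equally likely choices, so probability 1/3; weight (4/19)·(1/3) = 4/57.
If it is behind door 4 (prior 3/19): the host opened door 4, so this case is ruled out; weight (3/19)·0 = 0.
The weights sum to 22/57.
So P(the car behind door 2 | the host opened door 4) = (3/19) / (22/57) = 9/22.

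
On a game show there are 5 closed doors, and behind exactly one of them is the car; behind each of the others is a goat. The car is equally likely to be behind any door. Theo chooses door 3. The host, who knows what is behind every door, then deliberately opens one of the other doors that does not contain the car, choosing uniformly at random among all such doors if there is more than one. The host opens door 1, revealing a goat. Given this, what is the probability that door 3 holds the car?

1/5

Condition on the true location of the car.
If it is behind door 1 (prior 1/5): the host opened door 1, so this case is ruled out; weight (1/5)·0 = 0.
If it is behind any of doors 2, 4, and 5 (prior 1/5 each): the host has 3 equally likely choices, so probability 1/3; weight (1/5)·(1/3) = 1/15 each.
If it is behind door 3 (prior 1/5): the host has 4 equally likely choices, so probability 1/4; weight (1/5)·(1/4) = 1/20.
The weights sum to 1/4.
So P(the car behind door 3 | the host opened door 1) = (1/20) / (1/4) = 1/5.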